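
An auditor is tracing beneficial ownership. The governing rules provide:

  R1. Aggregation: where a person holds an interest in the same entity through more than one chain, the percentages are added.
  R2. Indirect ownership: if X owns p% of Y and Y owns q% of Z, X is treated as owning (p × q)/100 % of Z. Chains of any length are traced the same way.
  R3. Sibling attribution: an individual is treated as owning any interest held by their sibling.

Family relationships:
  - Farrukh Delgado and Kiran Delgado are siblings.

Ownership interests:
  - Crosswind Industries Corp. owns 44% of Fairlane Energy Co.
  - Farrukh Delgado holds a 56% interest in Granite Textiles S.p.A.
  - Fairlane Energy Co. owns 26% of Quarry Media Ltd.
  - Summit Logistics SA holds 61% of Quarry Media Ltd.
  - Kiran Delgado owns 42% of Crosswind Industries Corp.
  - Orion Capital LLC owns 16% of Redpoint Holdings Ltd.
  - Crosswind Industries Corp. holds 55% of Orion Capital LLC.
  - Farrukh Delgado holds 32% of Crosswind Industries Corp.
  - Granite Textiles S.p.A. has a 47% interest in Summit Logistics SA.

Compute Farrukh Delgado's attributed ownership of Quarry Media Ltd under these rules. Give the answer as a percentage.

24.5208%

By sibling attribution (R3), Farrukh Delgado is treated as also owning Kiran Delgado's interest in Crosswind Industries Corp, giving 32% + 42% = 74%.
Chain via Crosswind Industries Corp. → Fairlane Energy Co. (R2): 74% × 44% × 26% = 8.4656% of Quarry Media Ltd.
Chain via Granite Textiles S.p.A. → Summit Logistics SA (R2): 56% × 47% × 61% = 16.0552% of Quarry Media Ltd.
Aggregating (R1): 8.4656% + 16.0552% = 24.5208%.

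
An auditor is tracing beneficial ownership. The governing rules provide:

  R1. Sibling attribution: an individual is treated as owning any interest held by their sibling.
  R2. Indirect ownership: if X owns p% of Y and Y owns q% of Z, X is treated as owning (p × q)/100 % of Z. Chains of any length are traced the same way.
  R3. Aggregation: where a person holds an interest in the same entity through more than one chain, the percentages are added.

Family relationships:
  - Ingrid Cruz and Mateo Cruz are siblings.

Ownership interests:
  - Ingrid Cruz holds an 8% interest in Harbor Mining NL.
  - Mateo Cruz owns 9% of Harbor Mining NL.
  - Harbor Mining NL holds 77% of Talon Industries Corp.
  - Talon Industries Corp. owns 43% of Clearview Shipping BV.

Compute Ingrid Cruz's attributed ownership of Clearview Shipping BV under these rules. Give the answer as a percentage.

5.6287%

By sibling attribution (R1), Ingrid Cruz is treated as also owning Mateo Cruz's interest in Harbor Mining NL, giving 8% + 9% = 17%.
Chain via Harbor Mining NL → Talon Industries Corp. (R2): 17% × 77% × 43% = 5.6287% of Clearview Shipping BV.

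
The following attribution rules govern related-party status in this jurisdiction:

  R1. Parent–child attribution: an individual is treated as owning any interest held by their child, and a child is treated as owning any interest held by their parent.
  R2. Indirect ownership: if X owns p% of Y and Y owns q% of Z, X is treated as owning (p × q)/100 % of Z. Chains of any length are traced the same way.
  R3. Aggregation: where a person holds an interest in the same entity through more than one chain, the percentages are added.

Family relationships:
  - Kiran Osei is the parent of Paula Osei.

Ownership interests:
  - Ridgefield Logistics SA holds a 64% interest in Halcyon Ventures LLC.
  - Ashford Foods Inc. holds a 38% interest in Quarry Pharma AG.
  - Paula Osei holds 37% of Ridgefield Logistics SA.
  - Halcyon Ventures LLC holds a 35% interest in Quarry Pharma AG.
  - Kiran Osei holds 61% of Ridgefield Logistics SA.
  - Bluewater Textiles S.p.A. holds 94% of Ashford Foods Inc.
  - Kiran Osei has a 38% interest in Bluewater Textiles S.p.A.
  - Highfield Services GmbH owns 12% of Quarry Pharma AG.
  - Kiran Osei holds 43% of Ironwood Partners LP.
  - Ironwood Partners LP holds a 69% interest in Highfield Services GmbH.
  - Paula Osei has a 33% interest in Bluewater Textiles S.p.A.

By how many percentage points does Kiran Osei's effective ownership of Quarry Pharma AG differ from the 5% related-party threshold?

By parent–child attribution (R1), Kiran Osei is treated as also owning Paula Osei's interest in Bluewater Textiles S.p.A, giving 38% + 33% = 71%.
By parent–child attribution (R1), Kiran Osei is treated as also owning Paula Osei's interest in Ridgefield Logistics SA, giving 61% + 37% = 98%.
Chain via Bluewater Textiles S.p.A. → Ashford Foods Inc. (R2): 71% × 94% × 38% = 25.3612% of Quarry Pharma AG.
Chain via Ridgefield Logistics SA → Halcyon Ventures LLC (R2): 98% × 64% × 35% = 21.952% of Quarry Pharma AG.
Chain via Ironwood Partners LP → Highfield Services GmbH (R2): 43% × 69% × 12% = 3.5604% of Quarry Pharma AG.
Aggregating (R3): 25.3612% + 21.952% + 3.5604% = 50.8736%.
50.8736% exceeds the 5% threshold by 45.8736 percentage points.

45.8736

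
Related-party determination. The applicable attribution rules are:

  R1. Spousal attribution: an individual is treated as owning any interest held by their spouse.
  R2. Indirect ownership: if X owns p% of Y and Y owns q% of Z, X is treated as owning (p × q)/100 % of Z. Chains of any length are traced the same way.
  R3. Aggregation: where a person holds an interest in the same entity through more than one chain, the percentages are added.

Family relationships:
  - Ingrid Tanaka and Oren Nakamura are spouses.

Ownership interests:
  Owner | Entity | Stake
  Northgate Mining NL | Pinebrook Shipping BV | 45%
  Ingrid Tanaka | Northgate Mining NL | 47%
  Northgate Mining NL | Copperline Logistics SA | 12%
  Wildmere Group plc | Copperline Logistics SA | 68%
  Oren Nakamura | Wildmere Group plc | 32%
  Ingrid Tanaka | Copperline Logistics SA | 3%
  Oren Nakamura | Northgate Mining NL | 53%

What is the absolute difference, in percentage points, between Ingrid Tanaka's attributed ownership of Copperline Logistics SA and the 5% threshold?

31.76

By spousal attribution (R1), Ingrid Tanaka is treated as also owning Oren Nakamura's interest in Northgate Mining NL, giving 47% + 53% = 100%.
By spousal attribution (R1), Ingrid Tanaka is treated as owning Oren Nakamura's 32% interest in Wildmere Group plc.
Chain via Northgate Mining NL (R2): 100% × 12% = 12% of Copperline Logistics SA.
Direct interest in Copperline Logistics SA: 3%.
Chain via Wildmere Group plc (R2): 32% × 68% = 21.76% of Copperline Logistics SA.
Aggregating (R3): 12% + 3% + 21.76% = 36.76%.
36.76% exceeds the 5% threshold by 31.76 percentage points.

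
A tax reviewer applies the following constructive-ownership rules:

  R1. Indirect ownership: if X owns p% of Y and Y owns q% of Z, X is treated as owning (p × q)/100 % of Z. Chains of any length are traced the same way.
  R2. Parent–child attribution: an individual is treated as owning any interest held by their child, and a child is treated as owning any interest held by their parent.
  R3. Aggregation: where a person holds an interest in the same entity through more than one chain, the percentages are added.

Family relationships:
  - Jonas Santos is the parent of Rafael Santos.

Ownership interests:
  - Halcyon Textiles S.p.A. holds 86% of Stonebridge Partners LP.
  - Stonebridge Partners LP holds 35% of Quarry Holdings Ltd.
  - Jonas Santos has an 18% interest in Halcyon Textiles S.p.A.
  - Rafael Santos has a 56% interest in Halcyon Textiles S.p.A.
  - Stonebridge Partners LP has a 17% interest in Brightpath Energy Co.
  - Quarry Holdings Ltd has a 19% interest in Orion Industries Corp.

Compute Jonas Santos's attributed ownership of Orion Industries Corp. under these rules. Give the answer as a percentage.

By parent–child attribution (R2), Jonas Santos is treated as also owning Rafael Santos's interest in Halcyon Textiles S.p.A, giving 18% + 56% = 74%.
Chain via Halcyon Textiles S.p.A. → Stonebridge Partners LP → Quarry Holdings Ltd (R1): 74% × 86% × 35% × 19% = 4.23206% of Orion Industries Corp.

4.23206%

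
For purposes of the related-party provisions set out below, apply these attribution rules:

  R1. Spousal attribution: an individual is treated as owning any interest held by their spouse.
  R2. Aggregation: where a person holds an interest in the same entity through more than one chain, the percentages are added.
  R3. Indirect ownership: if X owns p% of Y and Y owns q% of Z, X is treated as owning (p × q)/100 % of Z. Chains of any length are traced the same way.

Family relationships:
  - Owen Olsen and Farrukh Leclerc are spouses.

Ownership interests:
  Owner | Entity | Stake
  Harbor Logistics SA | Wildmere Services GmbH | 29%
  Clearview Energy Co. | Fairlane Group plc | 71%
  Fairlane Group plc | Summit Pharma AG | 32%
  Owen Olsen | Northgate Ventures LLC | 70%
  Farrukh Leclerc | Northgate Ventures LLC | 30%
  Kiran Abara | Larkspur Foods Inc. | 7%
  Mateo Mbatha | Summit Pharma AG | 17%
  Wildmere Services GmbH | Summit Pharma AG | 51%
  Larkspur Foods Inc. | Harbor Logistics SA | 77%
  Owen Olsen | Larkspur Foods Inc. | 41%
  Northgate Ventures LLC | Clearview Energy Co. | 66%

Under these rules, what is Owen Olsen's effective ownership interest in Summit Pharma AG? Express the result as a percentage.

19.664403%

By spousal attribution (R1), Owen Olsen is treated as also owning Farrukh Leclerc's interest in Northgate Ventures LLC, giving 70% + 30% = 100%.
Chain via Larkspur Foods Inc. → Harbor Logistics SA → Wildmere Services GmbH (R3): 41% × 77% × 29% × 51% = 4.669203% of Summit Pharma AG.
Chain via Northgate Ventures LLC → Clearview Energy Co. → Fairlane Group plc (R3): 100% × 66% × 71% × 32% = 14.9952% of Summit Pharma AG.
Aggregating (R2): 4.669203% + 14.9952% = 19.664403%.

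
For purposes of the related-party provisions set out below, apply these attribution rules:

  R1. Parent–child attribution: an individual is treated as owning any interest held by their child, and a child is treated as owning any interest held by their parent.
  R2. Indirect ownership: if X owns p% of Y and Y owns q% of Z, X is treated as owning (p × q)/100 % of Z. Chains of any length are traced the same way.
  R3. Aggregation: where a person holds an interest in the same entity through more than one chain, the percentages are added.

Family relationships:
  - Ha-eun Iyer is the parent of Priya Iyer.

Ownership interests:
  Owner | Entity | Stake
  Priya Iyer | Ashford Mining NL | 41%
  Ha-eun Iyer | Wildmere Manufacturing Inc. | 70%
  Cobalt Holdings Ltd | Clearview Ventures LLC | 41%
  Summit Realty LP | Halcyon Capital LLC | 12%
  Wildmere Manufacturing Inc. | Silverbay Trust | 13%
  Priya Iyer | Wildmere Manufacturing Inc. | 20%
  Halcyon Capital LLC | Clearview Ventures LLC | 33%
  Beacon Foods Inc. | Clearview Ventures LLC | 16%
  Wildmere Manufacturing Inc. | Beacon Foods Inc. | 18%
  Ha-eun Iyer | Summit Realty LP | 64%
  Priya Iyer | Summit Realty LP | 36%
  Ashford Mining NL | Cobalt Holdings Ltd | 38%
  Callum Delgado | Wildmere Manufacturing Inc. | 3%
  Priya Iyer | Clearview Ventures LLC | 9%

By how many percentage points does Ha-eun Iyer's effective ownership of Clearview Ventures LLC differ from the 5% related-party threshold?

16.9398

By parent–child attribution (R1), Ha-eun Iyer is treated as also owning Priya Iyer's interest in Wildmere Manufacturing Inc, giving 70% + 20% = 90%.
By parent–child attribution (R1), Ha-eun Iyer is treated as also owning Priya Iyer's interest in Summit Realty LP, giving 64% + 36% = 100%.
By parent–child attribution (R1), Ha-eun Iyer is treated as owning Priya Iyer's 41% interest in Ashford Mining NL.
By parent–child attribution (R1), Ha-eun Iyer is treated as owning Priya Iyer's 9% interest in Clearview Ventures LLC.
Chain via Wildmere Manufacturing Inc. → Beacon Foods Inc. (R2): 90% × 18% × 16% = 2.592% of Clearview Ventures LLC.
Chain via Summit Realty LP → Halcyon Capital LLC (R2): 100% × 12% × 33% = 3.96% of Clearview Ventures LLC.
Chain via Ashford Mining NL → Cobalt Holdings Ltd (R2): 41% × 38% × 41% = 6.3878% of Clearview Ventures LLC.
Direct interest in Clearview Ventures LLC: 9%.
Aggregating (R3): 2.592% + 3.96% + 6.3878% + 9% = 21.9398%.
21.9398% exceeds the 5% threshold by 16.9398 percentage points.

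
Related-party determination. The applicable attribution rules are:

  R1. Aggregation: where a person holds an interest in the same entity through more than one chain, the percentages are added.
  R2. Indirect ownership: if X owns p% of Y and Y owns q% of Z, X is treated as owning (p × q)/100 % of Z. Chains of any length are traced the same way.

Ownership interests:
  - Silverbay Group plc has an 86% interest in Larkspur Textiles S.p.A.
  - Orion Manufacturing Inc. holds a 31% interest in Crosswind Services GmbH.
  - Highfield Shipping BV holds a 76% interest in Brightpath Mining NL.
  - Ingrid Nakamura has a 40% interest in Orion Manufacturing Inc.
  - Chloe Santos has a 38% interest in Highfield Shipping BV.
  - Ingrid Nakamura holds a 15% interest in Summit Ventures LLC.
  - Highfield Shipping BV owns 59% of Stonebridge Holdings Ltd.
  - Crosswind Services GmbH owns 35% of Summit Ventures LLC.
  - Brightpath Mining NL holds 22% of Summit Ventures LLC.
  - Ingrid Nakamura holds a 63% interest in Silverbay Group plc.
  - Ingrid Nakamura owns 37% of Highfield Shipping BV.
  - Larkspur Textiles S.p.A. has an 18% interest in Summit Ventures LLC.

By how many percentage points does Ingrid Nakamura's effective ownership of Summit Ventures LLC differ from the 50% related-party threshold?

Chain via Orion Manufacturing Inc. → Crosswind Services GmbH (R2): 40% × 31% × 35% = 4.34% of Summit Ventures LLC.
Chain via Highfield Shipping BV → Brightpath Mining NL (R2): 37% × 76% × 22% = 6.1864% of Summit Ventures LLC.
Chain via Silverbay Group plc → Larkspur Textiles S.p.A. (R2): 63% × 86% × 18% = 9.7524% of Summit Ventures LLC.
Direct interest in Summit Ventures LLC: 15%.
Aggregating (R1): 4.34% + 6.1864% + 9.7524% + 15% = 35.2788%.
35.2788% falls short of the 50% threshold by 14.7212 percentage points.

14.7212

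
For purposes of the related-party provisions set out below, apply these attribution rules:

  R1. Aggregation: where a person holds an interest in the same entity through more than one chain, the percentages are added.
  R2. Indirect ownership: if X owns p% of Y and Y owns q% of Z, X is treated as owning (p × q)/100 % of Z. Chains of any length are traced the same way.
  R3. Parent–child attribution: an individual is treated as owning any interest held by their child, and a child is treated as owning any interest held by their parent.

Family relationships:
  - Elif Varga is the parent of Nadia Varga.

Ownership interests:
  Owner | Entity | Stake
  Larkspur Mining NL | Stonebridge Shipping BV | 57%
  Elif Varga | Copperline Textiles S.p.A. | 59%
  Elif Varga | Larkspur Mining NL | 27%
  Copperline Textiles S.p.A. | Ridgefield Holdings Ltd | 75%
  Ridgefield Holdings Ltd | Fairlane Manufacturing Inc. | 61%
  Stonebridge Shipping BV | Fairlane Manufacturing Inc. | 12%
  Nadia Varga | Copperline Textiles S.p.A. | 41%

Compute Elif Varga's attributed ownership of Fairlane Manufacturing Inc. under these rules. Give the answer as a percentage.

By parent–child attribution (R3), Elif Varga is treated as also owning Nadia Varga's interest in Copperline Textiles S.p.A, giving 59% + 41% = 100%.
Chain via Copperline Textiles S.p.A. → Ridgefield Holdings Ltd (R2): 100% × 75% × 61% = 45.75% of Fairlane Manufacturing Inc.
Chain via Larkspur Mining NL → Stonebridge Shipping BV (R2): 27% × 57% × 12% = 1.8468% of Fairlane Manufacturing Inc.
Aggregating (R1): 45.75% + 1.8468% = 47.5968%.

47.5968%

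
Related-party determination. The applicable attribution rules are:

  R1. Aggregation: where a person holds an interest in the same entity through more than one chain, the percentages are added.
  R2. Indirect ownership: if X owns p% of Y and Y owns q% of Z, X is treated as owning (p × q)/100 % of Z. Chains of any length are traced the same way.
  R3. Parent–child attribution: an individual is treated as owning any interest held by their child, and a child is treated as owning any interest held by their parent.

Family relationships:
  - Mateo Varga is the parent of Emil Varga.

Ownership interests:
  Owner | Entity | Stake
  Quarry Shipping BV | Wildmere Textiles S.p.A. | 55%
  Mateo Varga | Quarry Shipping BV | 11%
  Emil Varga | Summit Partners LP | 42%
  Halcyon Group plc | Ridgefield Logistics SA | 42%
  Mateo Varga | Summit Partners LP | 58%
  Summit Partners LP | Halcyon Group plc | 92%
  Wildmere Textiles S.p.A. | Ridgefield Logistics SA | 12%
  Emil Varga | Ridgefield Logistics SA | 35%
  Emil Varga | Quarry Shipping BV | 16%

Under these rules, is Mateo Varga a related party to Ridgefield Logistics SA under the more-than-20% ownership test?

By parent–child attribution (R3), Mateo Varga is treated as also owning Emil Varga's interest in Quarry Shipping BV, giving 11% + 16% = 27%.
By parent–child attribution (R3), Mateo Varga is treated as also owning Emil Varga's interest in Summit Partners LP, giving 58% + 42% = 100%.
By parent–child attribution (R3), Mateo Varga is treated as owning Emil Varga's 35% interest in Ridgefield Logistics SA.
Chain via Quarry Shipping BV → Wildmere Textiles S.p.A. (R2): 27% × 55% × 12% = 1.782% of Ridgefield Logistics SA.
Chain via Summit Partners LP → Halcyon Group plc (R2): 100% × 92% × 42% = 38.64% of Ridgefield Logistics SA.
Direct interest in Ridgefield Logistics SA: 35%.
Aggregating (R1): 1.782% + 38.64% + 35% = 75.422%.
75.422% exceeds the 20% threshold, so Mateo is a related party to Ridgefield Logistics SA.

Yes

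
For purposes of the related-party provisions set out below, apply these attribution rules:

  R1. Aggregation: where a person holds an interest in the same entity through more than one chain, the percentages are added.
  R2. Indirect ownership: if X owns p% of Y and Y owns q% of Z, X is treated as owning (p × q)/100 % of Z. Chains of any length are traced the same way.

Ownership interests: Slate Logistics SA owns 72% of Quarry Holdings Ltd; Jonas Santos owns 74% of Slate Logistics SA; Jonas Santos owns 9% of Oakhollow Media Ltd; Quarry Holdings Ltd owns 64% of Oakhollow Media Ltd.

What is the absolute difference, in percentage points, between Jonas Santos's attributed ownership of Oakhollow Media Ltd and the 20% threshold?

23.0992

Chain via Slate Logistics SA → Quarry Holdings Ltd (R2): 74% × 72% × 64% = 34.0992% of Oakhollow Media Ltd.
Direct interest in Oakhollow Media Ltd: 9%.
Aggregating (R1): 34.0992% + 9% = 43.0992%.
43.0992% exceeds the 20% threshold by 23.0992 percentage points.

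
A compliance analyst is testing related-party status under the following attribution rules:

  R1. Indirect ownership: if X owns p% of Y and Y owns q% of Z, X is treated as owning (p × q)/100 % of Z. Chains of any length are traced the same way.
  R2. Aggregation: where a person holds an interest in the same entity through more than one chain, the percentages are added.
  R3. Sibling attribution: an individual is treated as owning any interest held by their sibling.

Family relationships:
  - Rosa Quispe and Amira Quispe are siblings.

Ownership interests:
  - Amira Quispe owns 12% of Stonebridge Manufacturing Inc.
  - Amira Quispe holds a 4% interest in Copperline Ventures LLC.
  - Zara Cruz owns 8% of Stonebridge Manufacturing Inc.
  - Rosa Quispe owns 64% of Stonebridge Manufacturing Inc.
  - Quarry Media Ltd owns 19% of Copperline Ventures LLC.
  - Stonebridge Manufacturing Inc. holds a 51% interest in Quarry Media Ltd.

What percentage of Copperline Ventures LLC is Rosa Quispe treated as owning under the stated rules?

11.3644%

By sibling attribution (R3), Rosa Quispe is treated as also owning Amira Quispe's interest in Stonebridge Manufacturing Inc, giving 64% + 12% = 76%.
By sibling attribution (R3), Rosa Quispe is treated as owning Amira Quispe's 4% interest in Copperline Ventures LLC.
Chain via Stonebridge Manufacturing Inc. → Quarry Media Ltd (R1): 76% × 51% × 19% = 7.3644% of Copperline Ventures LLC.
Direct interest in Copperline Ventures LLC: 4%.
Aggregating (R2): 7.3644% + 4% = 11.3644%.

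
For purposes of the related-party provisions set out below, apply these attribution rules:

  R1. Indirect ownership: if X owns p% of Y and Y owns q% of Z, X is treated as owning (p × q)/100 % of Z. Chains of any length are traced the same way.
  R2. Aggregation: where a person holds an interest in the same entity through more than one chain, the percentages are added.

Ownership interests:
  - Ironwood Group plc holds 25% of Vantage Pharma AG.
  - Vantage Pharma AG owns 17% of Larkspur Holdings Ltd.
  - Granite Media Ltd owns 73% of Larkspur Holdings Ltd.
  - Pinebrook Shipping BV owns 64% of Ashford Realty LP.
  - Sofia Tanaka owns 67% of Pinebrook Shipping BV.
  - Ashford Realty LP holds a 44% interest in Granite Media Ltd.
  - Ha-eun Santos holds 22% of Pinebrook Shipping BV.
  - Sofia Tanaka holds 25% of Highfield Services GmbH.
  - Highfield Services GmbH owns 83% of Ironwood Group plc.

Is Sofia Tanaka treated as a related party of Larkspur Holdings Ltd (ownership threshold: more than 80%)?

Chain via Highfield Services GmbH → Ironwood Group plc → Vantage Pharma AG (R1): 25% × 83% × 25% × 17% = 0.881875% of Larkspur Holdings Ltd.
Chain via Pinebrook Shipping BV → Ashford Realty LP → Granite Media Ltd (R1): 67% × 64% × 44% × 73% = 13.773056% of Larkspur Holdings Ltd.
Aggregating (R2): 0.881875% + 13.773056% = 14.654931%.
14.654931% does not exceed the 80% threshold, so Sofia is not a related party to Larkspur Holdings Ltd.

No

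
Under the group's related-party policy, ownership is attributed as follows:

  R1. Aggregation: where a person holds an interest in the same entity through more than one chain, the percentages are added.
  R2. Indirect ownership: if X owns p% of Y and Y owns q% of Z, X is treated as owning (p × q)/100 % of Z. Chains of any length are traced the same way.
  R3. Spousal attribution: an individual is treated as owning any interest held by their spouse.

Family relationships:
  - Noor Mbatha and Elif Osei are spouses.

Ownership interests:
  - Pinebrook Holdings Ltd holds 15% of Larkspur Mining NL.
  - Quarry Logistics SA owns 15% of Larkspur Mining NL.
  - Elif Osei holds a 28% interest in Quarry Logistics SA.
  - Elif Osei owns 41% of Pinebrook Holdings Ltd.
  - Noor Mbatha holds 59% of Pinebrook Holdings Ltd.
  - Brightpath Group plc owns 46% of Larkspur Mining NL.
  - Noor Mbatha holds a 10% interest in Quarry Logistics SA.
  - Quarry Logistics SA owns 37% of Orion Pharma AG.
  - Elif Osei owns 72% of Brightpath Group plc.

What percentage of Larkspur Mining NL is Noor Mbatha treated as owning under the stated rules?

53.82%

By spousal attribution (R3), Noor Mbatha is treated as also owning Elif Osei's interest in Pinebrook Holdings Ltd, giving 59% + 41% = 100%.
By spousal attribution (R3), Noor Mbatha is treated as also owning Elif Osei's interest in Quarry Logistics SA, giving 10% + 28% = 38%.
By spousal attribution (R3), Noor Mbatha is treated as owning Elif Osei's 72% interest in Brightpath Group plc.
Chain via Pinebrook Holdings Ltd (R2): 100% × 15% = 15% of Larkspur Mining NL.
Chain via Quarry Logistics SA (R2): 38% × 15% = 5.7% of Larkspur Mining NL.
Chain via Brightpath Group plc (R2): 72% × 46% = 33.12% of Larkspur Mining NL.
Aggregating (R1): 15% + 5.7% + 33.12% = 53.82%.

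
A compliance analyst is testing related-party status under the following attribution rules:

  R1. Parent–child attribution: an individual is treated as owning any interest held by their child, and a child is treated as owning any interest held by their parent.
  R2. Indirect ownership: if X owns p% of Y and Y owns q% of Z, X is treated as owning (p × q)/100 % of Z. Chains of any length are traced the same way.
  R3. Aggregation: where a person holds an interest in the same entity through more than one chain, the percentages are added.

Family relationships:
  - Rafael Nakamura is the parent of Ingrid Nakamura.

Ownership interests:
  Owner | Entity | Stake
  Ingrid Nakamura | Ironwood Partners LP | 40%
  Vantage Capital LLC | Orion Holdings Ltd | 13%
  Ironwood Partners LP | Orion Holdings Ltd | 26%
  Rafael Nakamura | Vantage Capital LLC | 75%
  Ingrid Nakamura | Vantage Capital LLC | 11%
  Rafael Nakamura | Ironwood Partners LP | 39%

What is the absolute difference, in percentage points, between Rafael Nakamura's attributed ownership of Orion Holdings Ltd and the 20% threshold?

11.72

By parent–child attribution (R1), Rafael Nakamura is treated as also owning Ingrid Nakamura's interest in Vantage Capital LLC, giving 75% + 11% = 86%.
By parent–child attribution (R1), Rafael Nakamura is treated as also owning Ingrid Nakamura's interest in Ironwood Partners LP, giving 39% + 40% = 79%.
Chain via Vantage Capital LLC (R2): 86% × 13% = 11.18% of Orion Holdings Ltd.
Chain via Ironwood Partners LP (R2): 79% × 26% = 20.54% of Orion Holdings Ltd.
Aggregating (R3): 11.18% + 20.54% = 31.72%.
31.72% exceeds the 20% threshold by 11.72 percentage points.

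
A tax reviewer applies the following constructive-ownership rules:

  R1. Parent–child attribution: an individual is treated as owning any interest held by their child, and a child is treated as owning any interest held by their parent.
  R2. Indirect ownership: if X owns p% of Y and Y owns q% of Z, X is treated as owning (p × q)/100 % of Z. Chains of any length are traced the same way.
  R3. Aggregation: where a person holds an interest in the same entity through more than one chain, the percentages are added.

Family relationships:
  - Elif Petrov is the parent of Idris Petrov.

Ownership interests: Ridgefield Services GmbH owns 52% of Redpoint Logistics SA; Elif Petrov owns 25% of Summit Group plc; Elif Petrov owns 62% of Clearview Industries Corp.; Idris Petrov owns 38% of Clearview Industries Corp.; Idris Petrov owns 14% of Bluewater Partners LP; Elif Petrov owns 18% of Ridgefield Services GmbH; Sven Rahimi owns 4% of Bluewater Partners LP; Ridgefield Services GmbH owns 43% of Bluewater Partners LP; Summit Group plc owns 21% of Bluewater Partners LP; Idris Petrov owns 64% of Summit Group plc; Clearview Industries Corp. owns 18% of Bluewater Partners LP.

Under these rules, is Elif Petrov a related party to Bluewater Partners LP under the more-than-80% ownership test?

By parent–child attribution (R1), Elif Petrov is treated as also owning Idris Petrov's interest in Clearview Industries Corp, giving 62% + 38% = 100%.
By parent–child attribution (R1), Elif Petrov is treated as also owning Idris Petrov's interest in Summit Group plc, giving 25% + 64% = 89%.
By parent–child attribution (R1), Elif Petrov is treated as owning Idris Petrov's 14% interest in Bluewater Partners LP.
Chain via Clearview Industries Corp. (R2): 100% × 18% = 18% of Bluewater Partners LP.
Chain via Ridgefield Services GmbH (R2): 18% × 43% = 7.74% of Bluewater Partners LP.
Chain via Summit Group plc (R2): 89% × 21% = 18.69% of Bluewater Partners LP.
Direct interest in Bluewater Partners LP: 14%.
Aggregating (R3): 18% + 7.74% + 18.69% + 14% = 58.43%.
58.43% does not exceed the 80% threshold, so Elif is not a related party to Bluewater Partners LP.

No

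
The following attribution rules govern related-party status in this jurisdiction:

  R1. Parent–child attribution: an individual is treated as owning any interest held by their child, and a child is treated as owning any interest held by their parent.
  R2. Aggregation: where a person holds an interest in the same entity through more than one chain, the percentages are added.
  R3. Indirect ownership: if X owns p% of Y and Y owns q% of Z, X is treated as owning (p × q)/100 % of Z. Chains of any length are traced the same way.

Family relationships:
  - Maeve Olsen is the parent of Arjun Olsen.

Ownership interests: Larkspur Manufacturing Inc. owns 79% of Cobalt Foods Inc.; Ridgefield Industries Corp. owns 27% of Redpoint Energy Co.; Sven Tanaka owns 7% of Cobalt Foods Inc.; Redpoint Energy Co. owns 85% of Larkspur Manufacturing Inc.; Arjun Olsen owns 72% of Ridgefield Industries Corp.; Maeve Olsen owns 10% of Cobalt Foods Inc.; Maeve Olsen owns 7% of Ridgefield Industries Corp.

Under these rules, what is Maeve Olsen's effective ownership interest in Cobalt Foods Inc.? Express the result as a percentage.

24.323095%

By parent–child attribution (R1), Maeve Olsen is treated as also owning Arjun Olsen's interest in Ridgefield Industries Corp, giving 7% + 72% = 79%.
Chain via Ridgefield Industries Corp. → Redpoint Energy Co. → Larkspur Manufacturing Inc. (R3): 79% × 27% × 85% × 79% = 14.323095% of Cobalt Foods Inc.
Direct interest in Cobalt Foods Inc: 10%.
Aggregating (R2): 14.323095% + 10% = 24.323095%.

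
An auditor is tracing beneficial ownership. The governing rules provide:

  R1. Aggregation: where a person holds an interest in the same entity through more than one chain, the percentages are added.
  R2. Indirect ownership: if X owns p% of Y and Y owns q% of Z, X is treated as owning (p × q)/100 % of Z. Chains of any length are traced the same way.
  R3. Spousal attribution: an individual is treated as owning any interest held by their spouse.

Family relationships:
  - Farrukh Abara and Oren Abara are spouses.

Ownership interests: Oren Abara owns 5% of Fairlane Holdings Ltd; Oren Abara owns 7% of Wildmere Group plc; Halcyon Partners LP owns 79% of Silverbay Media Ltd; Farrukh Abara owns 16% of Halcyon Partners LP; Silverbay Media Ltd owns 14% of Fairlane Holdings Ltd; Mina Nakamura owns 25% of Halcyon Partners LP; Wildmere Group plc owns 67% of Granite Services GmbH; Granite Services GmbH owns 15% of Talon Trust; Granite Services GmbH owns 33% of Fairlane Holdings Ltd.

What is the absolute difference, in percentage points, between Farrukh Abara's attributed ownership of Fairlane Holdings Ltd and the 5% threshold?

By spousal attribution (R3), Farrukh Abara is treated as owning Oren Abara's 7% interest in Wildmere Group plc.
By spousal attribution (R3), Farrukh Abara is treated as owning Oren Abara's 5% interest in Fairlane Holdings Ltd.
Chain via Halcyon Partners LP → Silverbay Media Ltd (R2): 16% × 79% × 14% = 1.7696% of Fairlane Holdings Ltd.
Chain via Wildmere Group plc → Granite Services GmbH (R2): 7% × 67% × 33% = 1.5477% of Fairlane Holdings Ltd.
Direct interest in Fairlane Holdings Ltd: 5%.
Aggregating (R1): 1.7696% + 1.5477% + 5% = 8.3173%.
8.3173% exceeds the 5% threshold by 3.3173 percentage points.

3.3173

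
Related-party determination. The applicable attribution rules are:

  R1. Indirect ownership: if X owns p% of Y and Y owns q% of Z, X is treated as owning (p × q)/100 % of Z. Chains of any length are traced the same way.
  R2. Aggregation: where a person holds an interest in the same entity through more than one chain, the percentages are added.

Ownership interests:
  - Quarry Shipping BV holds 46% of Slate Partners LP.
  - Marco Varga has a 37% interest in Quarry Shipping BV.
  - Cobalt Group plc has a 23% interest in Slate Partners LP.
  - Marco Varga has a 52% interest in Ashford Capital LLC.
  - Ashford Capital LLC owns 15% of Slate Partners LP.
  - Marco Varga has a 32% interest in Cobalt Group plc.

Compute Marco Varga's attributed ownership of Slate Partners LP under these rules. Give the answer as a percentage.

Chain via Quarry Shipping BV (R1): 37% × 46% = 17.02% of Slate Partners LP.
Chain via Ashford Capital LLC (R1): 52% × 15% = 7.8% of Slate Partners LP.
Chain via Cobalt Group plc (R1): 32% × 23% = 7.36% of Slate Partners LP.
Aggregating (R2): 17.02% + 7.8% + 7.36% = 32.18%.

32.18%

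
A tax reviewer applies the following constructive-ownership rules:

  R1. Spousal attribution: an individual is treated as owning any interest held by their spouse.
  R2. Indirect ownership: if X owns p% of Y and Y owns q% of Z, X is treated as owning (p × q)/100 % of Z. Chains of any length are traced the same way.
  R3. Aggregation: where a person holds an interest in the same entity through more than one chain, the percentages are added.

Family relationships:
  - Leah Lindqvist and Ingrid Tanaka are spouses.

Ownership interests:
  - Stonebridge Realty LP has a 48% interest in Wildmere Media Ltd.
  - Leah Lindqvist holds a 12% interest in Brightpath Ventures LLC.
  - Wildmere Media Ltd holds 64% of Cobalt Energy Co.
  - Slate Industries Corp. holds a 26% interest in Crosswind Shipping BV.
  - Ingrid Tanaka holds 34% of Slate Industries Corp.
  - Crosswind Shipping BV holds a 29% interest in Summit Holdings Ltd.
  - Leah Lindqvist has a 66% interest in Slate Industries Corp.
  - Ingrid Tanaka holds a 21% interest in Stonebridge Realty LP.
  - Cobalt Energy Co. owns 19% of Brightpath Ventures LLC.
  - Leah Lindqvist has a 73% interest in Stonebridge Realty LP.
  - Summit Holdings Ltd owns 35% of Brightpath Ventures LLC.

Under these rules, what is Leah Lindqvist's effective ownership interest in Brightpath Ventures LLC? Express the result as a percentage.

By spousal attribution (R1), Leah Lindqvist is treated as also owning Ingrid Tanaka's interest in Stonebridge Realty LP, giving 73% + 21% = 94%.
By spousal attribution (R1), Leah Lindqvist is treated as also owning Ingrid Tanaka's interest in Slate Industries Corp, giving 66% + 34% = 100%.
Chain via Stonebridge Realty LP → Wildmere Media Ltd → Cobalt Energy Co. (R2): 94% × 48% × 64% × 19% = 5.486592% of Brightpath Ventures LLC.
Chain via Slate Industries Corp. → Crosswind Shipping BV → Summit Holdings Ltd (R2): 100% × 26% × 29% × 35% = 2.639% of Brightpath Ventures LLC.
Direct interest in Brightpath Ventures LLC: 12%.
Aggregating (R3): 5.486592% + 2.639% + 12% = 20.125592%.

20.125592%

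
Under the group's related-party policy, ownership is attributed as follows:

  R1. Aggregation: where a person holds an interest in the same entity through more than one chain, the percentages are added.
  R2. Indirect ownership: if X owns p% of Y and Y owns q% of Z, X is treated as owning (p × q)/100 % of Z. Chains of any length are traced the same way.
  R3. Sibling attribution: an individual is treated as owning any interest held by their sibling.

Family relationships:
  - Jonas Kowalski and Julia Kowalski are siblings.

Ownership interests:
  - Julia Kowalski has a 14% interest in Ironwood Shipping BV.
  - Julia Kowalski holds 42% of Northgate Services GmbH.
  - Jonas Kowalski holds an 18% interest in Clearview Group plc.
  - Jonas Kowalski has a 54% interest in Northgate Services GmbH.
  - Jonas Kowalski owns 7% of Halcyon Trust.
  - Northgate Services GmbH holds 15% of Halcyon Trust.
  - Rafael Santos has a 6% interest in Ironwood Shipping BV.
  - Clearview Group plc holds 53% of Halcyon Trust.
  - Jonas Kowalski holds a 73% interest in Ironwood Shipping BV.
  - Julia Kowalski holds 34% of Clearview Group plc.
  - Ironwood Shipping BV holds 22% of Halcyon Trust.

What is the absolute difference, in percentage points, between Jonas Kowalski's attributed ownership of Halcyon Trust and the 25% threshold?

By sibling attribution (R3), Jonas Kowalski is treated as also owning Julia Kowalski's interest in Ironwood Shipping BV, giving 73% + 14% = 87%.
By sibling attribution (R3), Jonas Kowalski is treated as also owning Julia Kowalski's interest in Northgate Services GmbH, giving 54% + 42% = 96%.
By sibling attribution (R3), Jonas Kowalski is treated as also owning Julia Kowalski's interest in Clearview Group plc, giving 18% + 34% = 52%.
Chain via Ironwood Shipping BV (R2): 87% × 22% = 19.14% of Halcyon Trust.
Chain via Northgate Services GmbH (R2): 96% × 15% = 14.4% of Halcyon Trust.
Chain via Clearview Group plc (R2): 52% × 53% = 27.56% of Halcyon Trust.
Direct interest in Halcyon Trust: 7%.
Aggregating (R1): 19.14% + 14.4% + 27.56% + 7% = 68.1%.
68.1% exceeds the 25% threshold by 43.1 percentage points.

43.1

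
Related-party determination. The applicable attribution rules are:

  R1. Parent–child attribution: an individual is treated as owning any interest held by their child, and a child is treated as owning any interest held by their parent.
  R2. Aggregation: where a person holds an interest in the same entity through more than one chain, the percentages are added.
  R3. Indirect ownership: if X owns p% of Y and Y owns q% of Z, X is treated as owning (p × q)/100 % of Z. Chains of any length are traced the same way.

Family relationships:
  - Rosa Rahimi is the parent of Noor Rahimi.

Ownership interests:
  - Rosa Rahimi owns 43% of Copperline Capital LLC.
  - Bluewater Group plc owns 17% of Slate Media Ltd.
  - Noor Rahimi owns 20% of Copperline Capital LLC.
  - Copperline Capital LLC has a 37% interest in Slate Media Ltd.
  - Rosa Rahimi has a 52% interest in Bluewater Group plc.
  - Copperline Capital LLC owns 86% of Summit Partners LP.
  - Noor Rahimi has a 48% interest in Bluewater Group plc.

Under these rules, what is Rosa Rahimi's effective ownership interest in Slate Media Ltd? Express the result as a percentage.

40.31%

By parent–child attribution (R1), Rosa Rahimi is treated as also owning Noor Rahimi's interest in Bluewater Group plc, giving 52% + 48% = 100%.
By parent–child attribution (R1), Rosa Rahimi is treated as also owning Noor Rahimi's interest in Copperline Capital LLC, giving 43% + 20% = 63%.
Chain via Bluewater Group plc (R3): 100% × 17% = 17% of Slate Media Ltd.
Chain via Copperline Capital LLC (R3): 63% × 37% = 23.31% of Slate Media Ltd.
Aggregating (R2): 17% + 23.31% = 40.31%.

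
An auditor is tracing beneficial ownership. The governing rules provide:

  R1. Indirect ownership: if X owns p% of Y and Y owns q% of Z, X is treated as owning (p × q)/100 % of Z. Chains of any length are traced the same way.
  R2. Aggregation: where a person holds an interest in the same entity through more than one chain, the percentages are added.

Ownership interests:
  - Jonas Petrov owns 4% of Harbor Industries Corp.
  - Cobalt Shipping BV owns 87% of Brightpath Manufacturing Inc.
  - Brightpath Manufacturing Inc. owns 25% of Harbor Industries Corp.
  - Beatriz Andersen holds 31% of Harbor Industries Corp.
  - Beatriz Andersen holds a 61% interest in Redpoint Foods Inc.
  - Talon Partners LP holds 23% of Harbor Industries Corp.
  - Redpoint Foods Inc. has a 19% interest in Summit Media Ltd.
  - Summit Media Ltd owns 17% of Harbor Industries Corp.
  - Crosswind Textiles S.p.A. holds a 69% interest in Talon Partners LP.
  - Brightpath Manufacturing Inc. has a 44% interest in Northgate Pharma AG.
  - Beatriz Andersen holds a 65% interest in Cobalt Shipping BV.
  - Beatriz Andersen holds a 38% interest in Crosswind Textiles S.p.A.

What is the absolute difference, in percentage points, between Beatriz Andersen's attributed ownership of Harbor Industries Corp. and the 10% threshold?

43.1384

Chain via Crosswind Textiles S.p.A. → Talon Partners LP (R1): 38% × 69% × 23% = 6.0306% of Harbor Industries Corp.
Chain via Cobalt Shipping BV → Brightpath Manufacturing Inc. (R1): 65% × 87% × 25% = 14.1375% of Harbor Industries Corp.
Chain via Redpoint Foods Inc. → Summit Media Ltd (R1): 61% × 19% × 17% = 1.9703% of Harbor Industries Corp.
Direct interest in Harbor Industries Corp: 31%.
Aggregating (R2): 6.0306% + 14.1375% + 1.9703% + 31% = 53.1384%.
53.1384% exceeds the 10% threshold by 43.1384 percentage points.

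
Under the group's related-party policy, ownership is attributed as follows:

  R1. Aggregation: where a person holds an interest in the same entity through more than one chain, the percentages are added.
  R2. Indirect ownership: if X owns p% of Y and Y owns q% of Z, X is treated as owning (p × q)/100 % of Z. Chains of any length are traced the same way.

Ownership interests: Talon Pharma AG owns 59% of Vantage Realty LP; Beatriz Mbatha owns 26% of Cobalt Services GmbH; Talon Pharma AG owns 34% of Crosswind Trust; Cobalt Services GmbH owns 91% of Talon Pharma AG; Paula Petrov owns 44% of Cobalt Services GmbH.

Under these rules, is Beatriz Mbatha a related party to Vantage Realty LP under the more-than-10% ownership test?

Yes

Chain via Cobalt Services GmbH → Talon Pharma AG (R2): 26% × 91% × 59% = 13.9594% of Vantage Realty LP.
13.9594% exceeds the 10% threshold, so Beatriz is a related party to Vantage Realty LP.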